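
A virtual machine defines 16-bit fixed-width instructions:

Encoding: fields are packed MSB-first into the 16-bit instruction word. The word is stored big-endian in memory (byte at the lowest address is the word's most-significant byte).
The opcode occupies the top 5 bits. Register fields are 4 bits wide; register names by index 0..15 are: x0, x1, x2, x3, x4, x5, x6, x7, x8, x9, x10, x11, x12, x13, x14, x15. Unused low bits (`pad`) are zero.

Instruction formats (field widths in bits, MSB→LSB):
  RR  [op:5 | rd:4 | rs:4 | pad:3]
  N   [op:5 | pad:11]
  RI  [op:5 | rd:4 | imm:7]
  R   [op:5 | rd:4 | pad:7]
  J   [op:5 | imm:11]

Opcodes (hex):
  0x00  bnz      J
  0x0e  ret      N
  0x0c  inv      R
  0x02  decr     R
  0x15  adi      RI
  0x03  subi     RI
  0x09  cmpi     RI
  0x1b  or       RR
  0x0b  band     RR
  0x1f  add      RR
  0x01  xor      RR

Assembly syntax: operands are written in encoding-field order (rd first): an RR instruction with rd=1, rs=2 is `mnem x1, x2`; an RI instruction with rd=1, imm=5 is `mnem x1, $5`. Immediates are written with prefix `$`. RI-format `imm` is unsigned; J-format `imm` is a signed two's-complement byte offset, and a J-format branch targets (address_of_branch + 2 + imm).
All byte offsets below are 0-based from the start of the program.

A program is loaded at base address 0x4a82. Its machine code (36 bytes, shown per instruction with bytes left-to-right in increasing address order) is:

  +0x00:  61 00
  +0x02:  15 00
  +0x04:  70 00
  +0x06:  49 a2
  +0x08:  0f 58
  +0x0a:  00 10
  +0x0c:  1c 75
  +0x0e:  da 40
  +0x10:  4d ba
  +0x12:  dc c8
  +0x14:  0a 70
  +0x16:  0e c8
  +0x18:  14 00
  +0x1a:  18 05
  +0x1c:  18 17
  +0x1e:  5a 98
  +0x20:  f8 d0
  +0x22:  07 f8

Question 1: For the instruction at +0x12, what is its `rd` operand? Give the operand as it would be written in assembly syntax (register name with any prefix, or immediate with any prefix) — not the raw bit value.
off 0x12: read dc c8 as big → 0xdcc8
  opcode bits[15:11]=0x1b: or/RR
  rd: (w>>7)&0xf=0x9 → x9
  rs: (w>>3)&0xf=0x9 → x9

x9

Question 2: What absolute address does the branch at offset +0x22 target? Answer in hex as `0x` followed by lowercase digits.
off 0x22: read 07 f8 as big → 0x07f8
  opcode bits[15:11]=0x0: bnz/J
  imm@[10:0]=0x7f8 (s11→-8) ⇒ $-8
  target = base 0x4a82 + off 0x22 + 2 + imm -8 = 0x4a9e

0x4a9e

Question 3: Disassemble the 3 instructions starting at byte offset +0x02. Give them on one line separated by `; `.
decr x10; ret; cmpi x3, $34

+0x02: 15 00 ⇒ word 0x1500 (big)
  opcode bits[15:11]=0x2: decr/R
  rd@[10:7]=0xa ⇒ x10
+0x04: 70 00 ⇒ word 0x7000 (big)
  opcode bits[15:11]=0xe: ret/N
+0x06: 49 a2 ⇒ word 0x49a2 (big)
  opcode bits[15:11]=0x9: cmpi/RI
  rd@[10:7]=0x3 ⇒ x3
  imm@[6:0]=0x22 ⇒ $34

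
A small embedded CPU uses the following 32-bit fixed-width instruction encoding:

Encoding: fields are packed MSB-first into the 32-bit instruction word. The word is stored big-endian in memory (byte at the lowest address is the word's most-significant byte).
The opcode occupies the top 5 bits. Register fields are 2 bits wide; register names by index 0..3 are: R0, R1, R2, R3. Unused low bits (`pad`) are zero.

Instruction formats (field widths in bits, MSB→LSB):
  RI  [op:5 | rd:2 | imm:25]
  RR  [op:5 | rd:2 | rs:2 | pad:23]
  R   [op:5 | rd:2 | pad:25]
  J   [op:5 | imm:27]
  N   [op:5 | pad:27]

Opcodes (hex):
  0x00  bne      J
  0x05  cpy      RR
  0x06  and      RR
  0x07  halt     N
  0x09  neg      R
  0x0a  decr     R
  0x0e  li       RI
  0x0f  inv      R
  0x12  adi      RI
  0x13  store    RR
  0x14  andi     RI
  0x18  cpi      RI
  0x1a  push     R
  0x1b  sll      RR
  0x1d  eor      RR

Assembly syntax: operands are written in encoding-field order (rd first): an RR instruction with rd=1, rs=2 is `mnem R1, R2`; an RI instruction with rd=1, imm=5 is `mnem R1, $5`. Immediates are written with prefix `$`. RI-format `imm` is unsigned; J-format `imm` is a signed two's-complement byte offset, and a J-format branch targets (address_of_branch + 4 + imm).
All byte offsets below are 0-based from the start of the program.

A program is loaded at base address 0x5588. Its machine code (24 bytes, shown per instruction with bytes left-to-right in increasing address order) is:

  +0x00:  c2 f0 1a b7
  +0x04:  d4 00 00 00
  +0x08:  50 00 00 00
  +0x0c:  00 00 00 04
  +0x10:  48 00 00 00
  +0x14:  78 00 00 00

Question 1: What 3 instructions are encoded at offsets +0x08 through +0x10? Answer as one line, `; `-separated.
decr R0; bne $4; neg R0

off 0x08: read 50 00 00 00 as big → 0x50000000
  top 5b → 0xa → decr [R]
  rd@[26:25]=0x0 ⇒ R0
off 0x0c: read 00 00 00 04 as big → 0x00000004
  top 5b → 0x0 → bne [J]
  imm@[26:0]=0x4 ⇒ $4
off 0x10: read 48 00 00 00 as big → 0x48000000
  top 5b → 0x9 → neg [R]
  rd@[26:25]=0x0 ⇒ R0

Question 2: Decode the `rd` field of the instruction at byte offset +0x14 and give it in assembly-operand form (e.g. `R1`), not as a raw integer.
off 0x14: read 78 00 00 00 as big → 0x78000000
  op=0x78000000>>27=0xf ⇒ inv (R)
  [26:25] rd=0 = R0

R0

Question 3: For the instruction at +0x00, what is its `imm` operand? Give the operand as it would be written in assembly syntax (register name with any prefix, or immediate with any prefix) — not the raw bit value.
$15735479

+0x00: c2 f0 1a b7 ⇒ word 0xc2f01ab7 (big)
  top 5b → 0x18 → cpi [RI]
  rd@[26:25]=0x1 ⇒ R1
  imm@[24:0]=0xf01ab7 ⇒ $15735479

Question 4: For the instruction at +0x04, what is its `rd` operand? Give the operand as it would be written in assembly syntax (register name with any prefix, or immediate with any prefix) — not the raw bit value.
R2

[04] d4 00 00 00 → 0xd4000000
  top 5b → 0x1a → push [R]
  rd@[26:25]=0x2 ⇒ R2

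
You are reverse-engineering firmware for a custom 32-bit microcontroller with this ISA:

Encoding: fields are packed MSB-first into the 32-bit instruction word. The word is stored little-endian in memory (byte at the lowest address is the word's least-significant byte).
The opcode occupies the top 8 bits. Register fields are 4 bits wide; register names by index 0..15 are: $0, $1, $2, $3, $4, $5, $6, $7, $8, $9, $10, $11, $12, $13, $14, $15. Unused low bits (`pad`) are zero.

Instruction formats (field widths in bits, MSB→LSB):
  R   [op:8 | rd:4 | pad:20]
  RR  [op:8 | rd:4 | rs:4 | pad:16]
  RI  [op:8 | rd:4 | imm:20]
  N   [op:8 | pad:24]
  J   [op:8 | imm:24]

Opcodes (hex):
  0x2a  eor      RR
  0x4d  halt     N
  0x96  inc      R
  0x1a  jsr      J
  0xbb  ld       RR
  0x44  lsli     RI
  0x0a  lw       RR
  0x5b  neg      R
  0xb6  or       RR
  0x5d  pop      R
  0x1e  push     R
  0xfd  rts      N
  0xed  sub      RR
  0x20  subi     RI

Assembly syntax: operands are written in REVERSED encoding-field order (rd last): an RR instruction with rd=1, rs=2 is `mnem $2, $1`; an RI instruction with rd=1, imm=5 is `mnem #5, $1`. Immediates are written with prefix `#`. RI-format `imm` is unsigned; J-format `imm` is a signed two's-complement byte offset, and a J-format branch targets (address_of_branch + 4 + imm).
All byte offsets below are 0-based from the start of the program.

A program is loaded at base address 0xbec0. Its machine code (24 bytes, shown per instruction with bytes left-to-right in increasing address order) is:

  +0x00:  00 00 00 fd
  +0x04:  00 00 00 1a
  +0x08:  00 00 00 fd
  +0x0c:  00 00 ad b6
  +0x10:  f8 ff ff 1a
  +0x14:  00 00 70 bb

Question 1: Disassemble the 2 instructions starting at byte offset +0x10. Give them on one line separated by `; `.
[10] f8 ff ff 1a → 0x1afffff8
  op=0x1afffff8>>24=0x1a ⇒ jsr (J)
  imm@[23:0]=0xfffff8 (s24→-8) ⇒ #-8
[14] 00 00 70 bb → 0xbb700000
  op=0xbb700000>>24=0xbb ⇒ ld (RR)
  rd@[23:20]=0x7 ⇒ $7
  rs@[19:16]=0x0 ⇒ $0

jsr #-8; ld $0, $7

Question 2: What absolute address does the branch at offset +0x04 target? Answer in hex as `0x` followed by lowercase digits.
[04] 00 00 00 1a → 0x1a000000
  top 8b → 0x1a → jsr [J]
  imm: (w>>0)&0xffffff=0x0 → #0
  target = base 0xbec0 + off 0x04 + 4 + imm 0 = 0xbec8

0xbec8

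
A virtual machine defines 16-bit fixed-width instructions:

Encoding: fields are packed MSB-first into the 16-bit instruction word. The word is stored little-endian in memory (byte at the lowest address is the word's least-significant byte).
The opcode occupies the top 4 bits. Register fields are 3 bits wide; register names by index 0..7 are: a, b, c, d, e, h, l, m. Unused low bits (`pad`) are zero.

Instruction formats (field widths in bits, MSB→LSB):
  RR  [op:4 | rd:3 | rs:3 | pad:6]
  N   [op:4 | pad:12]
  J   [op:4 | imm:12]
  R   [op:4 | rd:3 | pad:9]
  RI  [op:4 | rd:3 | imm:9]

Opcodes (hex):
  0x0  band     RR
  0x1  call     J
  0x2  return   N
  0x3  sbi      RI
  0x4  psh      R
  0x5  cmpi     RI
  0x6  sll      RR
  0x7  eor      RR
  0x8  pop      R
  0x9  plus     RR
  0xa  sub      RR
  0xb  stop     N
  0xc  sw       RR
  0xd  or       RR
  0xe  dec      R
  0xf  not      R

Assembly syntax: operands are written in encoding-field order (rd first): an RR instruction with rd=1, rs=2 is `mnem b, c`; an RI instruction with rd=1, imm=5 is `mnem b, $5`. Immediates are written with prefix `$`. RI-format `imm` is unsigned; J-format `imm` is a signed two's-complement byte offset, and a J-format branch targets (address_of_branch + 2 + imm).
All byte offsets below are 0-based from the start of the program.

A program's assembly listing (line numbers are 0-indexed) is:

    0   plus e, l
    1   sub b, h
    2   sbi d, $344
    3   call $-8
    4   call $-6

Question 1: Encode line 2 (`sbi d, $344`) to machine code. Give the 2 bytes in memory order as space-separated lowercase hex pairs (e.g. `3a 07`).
58 37

2. sbi fields op=0x3:4|rd=3:3|imm=344:9 → word 3758h → 58 37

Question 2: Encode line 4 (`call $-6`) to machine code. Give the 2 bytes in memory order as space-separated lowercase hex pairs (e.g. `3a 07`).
4. call fields op=0x1:4|imm=-6:12 → word 1ffah → fa 1f

fa 1f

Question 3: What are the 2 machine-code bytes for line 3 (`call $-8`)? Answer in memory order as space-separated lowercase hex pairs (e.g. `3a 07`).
3. call fields op=0x1:4|imm=-8:12 → word 1ff8h → f8 1f

f8 1f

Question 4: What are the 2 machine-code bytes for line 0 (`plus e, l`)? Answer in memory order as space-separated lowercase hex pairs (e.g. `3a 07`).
80 99

line 0 (plus): pack op=0x9:4|rd=4:3|rs=6:3|pad=0:6 = 0x9980; little→ 80 99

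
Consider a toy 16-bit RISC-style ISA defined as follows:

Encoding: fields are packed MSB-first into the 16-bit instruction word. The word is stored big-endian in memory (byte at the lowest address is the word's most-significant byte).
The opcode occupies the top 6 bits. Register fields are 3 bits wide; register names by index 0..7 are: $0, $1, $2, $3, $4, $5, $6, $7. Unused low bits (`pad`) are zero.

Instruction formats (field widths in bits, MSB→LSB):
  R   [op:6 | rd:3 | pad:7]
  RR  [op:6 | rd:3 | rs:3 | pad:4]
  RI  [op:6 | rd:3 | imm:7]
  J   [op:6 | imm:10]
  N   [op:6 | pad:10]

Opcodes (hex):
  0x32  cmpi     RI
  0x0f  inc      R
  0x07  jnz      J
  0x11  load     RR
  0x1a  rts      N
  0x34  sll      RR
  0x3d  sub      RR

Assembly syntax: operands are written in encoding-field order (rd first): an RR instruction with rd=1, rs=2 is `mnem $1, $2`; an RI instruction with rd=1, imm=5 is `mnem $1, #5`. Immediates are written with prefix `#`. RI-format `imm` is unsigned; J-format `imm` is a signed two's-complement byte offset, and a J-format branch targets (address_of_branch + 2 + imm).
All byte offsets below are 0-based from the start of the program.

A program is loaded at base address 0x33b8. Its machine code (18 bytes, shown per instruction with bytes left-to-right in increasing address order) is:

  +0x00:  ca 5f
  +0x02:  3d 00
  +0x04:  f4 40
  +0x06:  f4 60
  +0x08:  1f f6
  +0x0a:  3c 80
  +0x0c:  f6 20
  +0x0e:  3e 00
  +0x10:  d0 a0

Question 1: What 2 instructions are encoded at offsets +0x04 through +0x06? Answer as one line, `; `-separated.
sub $0, $4; sub $0, $6

off 0x04: read f4 40 as big → 0xf440
  top 6b → 0x3d → sub [RR]
  [9:7] rd=0 = $0
  [6:4] rs=4 = $4
off 0x06: read f4 60 as big → 0xf460
  top 6b → 0x3d → sub [RR]
  [9:7] rd=0 = $0
  [6:4] rs=6 = $6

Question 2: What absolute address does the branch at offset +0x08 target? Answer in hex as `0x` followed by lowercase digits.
[08] 1f f6 → 0x1ff6
  opcode bits[15:10]=0x7: jnz/J
  imm@[9:0]=0x3f6 (s10→-10) ⇒ #-10
  target = base 0x33b8 + off 0x08 + 2 + imm -10 = 0x33b8

0x33b8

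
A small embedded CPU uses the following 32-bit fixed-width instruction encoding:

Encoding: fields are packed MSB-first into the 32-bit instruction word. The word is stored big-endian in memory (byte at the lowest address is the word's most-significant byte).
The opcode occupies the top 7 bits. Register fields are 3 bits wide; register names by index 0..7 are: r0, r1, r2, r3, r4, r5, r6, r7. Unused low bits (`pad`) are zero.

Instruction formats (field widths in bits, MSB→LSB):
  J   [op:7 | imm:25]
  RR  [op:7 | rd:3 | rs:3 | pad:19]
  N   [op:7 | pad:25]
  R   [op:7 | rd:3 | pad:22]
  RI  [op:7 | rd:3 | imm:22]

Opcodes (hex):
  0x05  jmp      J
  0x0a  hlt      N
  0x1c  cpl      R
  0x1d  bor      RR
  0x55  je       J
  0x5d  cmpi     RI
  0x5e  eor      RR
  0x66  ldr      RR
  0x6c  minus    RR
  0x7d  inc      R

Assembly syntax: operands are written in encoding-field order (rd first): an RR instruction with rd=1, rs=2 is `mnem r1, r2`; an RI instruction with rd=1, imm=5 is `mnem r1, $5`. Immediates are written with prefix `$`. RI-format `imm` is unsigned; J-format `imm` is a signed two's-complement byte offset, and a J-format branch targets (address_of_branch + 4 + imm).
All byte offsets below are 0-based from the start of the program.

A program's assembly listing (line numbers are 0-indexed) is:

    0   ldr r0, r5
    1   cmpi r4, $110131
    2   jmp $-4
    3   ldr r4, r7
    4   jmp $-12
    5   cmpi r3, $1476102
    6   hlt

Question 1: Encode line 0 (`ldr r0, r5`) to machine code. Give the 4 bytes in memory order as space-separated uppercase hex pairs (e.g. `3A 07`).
CC 28 00 00

L0: ldr op=0x66:7|rd=0:3|rs=5:3|pad=0:19 ⇒ 0xcc280000 ⇒ big cc 28 00 00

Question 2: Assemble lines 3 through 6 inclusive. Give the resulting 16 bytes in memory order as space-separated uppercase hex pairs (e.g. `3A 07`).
L3: ldr op=0x66:7|rd=4:3|rs=7:3|pad=0:19 ⇒ 0xcd380000 ⇒ big cd 38 00 00
L4: jmp op=0x5:7|imm=-12:25 ⇒ 0x0bfffff4 ⇒ big 0b ff ff f4
L5: cmpi op=0x5d:7|rd=3:3|imm=1476102:22 ⇒ 0xbad68606 ⇒ big ba d6 86 06
L6: hlt op=0xa:7|pad=0:25 ⇒ 0x14000000 ⇒ big 14 00 00 00

CD 38 00 00 0B FF FF F4 BA D6 86 06 14 00 00 00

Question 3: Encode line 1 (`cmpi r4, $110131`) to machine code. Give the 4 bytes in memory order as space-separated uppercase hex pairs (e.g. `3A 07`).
line 1 (cmpi): pack op=0x5d:7|rd=4:3|imm=110131:22 = 0xbb01ae33; big→ bb 01 ae 33

BB 01 AE 33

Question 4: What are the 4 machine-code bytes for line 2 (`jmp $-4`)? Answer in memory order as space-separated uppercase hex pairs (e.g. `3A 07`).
L2: jmp op=0x5:7|imm=-4:25 ⇒ 0x0bfffffc ⇒ big 0b ff ff fc

0B FF FF FC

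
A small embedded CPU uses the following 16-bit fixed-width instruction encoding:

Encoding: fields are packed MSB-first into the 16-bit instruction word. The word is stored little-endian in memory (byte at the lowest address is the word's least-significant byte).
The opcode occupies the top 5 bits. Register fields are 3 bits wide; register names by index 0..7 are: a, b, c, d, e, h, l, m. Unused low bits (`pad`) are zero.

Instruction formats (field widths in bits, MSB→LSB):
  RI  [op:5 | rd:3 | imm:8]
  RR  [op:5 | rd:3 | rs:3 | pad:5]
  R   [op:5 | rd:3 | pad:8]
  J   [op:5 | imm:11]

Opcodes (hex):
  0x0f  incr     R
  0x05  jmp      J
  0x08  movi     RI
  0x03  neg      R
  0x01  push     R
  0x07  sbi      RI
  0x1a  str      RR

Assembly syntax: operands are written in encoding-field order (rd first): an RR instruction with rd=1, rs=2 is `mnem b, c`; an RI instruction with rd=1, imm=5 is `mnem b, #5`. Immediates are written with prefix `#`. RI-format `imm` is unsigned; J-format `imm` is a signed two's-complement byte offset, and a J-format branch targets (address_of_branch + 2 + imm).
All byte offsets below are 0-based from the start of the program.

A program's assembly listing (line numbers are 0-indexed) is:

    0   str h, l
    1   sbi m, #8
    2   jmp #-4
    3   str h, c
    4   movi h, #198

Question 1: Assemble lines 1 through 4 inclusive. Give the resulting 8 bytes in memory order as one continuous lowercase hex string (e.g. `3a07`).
083ffc2f40d5c645

line 1 (sbi): pack op=0x7:5|rd=7:3|imm=8:8 = 0x3f08; little→ 08 3f
line 2 (jmp): pack op=0x5:5|imm=-4:11 = 0x2ffc; little→ fc 2f
line 3 (str): pack op=0x1a:5|rd=5:3|rs=2:3|pad=0:5 = 0xd540; little→ 40 d5
line 4 (movi): pack op=0x8:5|rd=5:3|imm=198:8 = 0x45c6; little→ c6 45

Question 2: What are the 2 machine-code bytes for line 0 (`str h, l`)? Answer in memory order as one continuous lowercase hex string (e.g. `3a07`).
c0d5

line 0 (str): pack op=0x1a:5|rd=5:3|rs=6:3|pad=0:5 = 0xd5c0; little→ c0 d5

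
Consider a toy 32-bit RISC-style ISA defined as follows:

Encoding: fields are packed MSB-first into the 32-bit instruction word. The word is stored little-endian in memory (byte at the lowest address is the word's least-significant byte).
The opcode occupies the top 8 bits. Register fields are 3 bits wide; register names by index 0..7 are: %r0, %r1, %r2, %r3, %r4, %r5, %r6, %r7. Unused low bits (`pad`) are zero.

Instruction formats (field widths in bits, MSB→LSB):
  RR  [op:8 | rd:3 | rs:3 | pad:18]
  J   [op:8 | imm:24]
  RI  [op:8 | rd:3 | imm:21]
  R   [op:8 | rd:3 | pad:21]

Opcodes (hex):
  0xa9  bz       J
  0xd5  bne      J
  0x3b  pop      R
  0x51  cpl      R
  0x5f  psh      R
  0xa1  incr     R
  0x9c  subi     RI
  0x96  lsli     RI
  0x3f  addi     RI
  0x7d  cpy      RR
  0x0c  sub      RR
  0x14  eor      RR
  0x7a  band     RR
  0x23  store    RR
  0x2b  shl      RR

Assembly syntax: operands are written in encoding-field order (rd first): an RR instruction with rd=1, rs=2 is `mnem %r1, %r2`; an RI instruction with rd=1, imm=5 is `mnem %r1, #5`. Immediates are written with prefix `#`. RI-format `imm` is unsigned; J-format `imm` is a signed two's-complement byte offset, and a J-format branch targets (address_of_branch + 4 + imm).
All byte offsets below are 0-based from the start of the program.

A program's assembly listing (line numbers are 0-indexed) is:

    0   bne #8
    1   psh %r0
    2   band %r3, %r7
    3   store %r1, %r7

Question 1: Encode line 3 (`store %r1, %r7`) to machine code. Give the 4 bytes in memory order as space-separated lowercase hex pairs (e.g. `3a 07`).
00 00 3c 23

line 3 (store): pack op=0x23:8|rd=1:3|rs=7:3|pad=0:18 = 0x233c0000; little→ 00 00 3c 23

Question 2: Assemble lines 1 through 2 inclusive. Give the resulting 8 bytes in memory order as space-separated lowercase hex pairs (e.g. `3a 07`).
1. psh fields op=0x5f:8|rd=0:3|pad=0:21 → word 5f000000h → 00 00 00 5f
2. band fields op=0x7a:8|rd=3:3|rs=7:3|pad=0:18 → word 7a7c0000h → 00 00 7c 7a

00 00 00 5f 00 00 7c 7a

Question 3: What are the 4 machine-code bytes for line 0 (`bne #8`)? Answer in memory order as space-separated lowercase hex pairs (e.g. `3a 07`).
08 00 00 d5

line 0 (bne): pack op=0xd5:8|imm=8:24 = 0xd5000008; little→ 08 00 00 d5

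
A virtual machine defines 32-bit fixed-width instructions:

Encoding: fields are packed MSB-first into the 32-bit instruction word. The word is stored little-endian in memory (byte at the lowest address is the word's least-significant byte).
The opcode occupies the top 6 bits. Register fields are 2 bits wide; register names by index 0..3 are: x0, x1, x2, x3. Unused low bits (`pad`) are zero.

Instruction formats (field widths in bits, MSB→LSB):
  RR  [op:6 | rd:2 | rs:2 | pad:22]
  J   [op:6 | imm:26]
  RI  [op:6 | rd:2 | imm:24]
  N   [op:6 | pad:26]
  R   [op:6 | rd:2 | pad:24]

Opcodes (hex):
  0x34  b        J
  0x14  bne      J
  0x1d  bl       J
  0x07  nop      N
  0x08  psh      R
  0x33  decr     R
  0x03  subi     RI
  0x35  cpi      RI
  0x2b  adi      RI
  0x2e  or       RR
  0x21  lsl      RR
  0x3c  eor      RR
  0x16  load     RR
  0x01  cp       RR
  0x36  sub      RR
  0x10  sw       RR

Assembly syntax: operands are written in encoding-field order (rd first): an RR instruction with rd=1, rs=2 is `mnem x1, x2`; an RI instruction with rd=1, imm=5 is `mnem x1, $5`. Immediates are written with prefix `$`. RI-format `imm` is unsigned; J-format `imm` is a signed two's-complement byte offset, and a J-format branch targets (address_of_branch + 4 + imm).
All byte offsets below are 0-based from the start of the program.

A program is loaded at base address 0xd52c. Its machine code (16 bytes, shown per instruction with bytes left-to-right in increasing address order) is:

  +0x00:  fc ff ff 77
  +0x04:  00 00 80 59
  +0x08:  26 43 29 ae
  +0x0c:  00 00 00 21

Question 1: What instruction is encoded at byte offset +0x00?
off 0x00: read fc ff ff 77 as little → 0x77fffffc
  op=0x77fffffc>>26=0x1d ⇒ bl (J)
  [25:0] imm=67108860 (s26→-4) = $-4

bl $-4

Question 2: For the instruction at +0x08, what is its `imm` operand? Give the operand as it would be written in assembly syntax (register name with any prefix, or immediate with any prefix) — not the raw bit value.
$2704166

off 0x08: read 26 43 29 ae as little → 0xae294326
  top 6b → 0x2b → adi [RI]
  rd@[25:24]=0x2 ⇒ x2
  imm@[23:0]=0x294326 ⇒ $2704166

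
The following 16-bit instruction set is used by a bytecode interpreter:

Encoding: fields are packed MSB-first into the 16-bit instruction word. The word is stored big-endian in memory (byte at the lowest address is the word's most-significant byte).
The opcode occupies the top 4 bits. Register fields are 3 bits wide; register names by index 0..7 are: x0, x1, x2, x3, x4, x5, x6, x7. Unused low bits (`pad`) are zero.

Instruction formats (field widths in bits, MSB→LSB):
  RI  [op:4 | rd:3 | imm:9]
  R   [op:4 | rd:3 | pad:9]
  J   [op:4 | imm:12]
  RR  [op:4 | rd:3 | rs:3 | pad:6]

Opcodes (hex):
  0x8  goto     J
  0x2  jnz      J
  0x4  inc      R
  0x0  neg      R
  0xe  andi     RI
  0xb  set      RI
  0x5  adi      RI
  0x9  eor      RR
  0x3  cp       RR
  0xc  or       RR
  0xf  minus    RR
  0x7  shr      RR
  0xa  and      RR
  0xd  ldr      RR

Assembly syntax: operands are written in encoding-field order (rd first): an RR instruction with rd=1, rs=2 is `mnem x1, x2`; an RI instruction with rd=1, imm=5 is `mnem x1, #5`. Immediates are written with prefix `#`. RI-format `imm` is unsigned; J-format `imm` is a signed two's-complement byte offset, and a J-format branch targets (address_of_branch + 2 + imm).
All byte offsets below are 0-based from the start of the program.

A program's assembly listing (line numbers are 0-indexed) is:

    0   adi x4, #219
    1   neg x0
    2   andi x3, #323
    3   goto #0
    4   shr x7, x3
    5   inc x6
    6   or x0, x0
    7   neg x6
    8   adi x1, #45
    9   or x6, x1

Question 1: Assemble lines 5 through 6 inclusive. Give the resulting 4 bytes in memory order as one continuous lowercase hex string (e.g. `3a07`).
4c00c000

L5: inc op=0x4:4|rd=6:3|pad=0:9 ⇒ 0x4c00 ⇒ big 4c 00
L6: or op=0xc:4|rd=0:3|rs=0:3|pad=0:6 ⇒ 0xc000 ⇒ big c0 00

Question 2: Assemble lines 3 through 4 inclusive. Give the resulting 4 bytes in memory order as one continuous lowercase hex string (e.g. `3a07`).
80007ec0

3. goto fields op=0x8:4|imm=0:12 → word 8000h → 80 00
4. shr fields op=0x7:4|rd=7:3|rs=3:3|pad=0:6 → word 7ec0h → 7e c0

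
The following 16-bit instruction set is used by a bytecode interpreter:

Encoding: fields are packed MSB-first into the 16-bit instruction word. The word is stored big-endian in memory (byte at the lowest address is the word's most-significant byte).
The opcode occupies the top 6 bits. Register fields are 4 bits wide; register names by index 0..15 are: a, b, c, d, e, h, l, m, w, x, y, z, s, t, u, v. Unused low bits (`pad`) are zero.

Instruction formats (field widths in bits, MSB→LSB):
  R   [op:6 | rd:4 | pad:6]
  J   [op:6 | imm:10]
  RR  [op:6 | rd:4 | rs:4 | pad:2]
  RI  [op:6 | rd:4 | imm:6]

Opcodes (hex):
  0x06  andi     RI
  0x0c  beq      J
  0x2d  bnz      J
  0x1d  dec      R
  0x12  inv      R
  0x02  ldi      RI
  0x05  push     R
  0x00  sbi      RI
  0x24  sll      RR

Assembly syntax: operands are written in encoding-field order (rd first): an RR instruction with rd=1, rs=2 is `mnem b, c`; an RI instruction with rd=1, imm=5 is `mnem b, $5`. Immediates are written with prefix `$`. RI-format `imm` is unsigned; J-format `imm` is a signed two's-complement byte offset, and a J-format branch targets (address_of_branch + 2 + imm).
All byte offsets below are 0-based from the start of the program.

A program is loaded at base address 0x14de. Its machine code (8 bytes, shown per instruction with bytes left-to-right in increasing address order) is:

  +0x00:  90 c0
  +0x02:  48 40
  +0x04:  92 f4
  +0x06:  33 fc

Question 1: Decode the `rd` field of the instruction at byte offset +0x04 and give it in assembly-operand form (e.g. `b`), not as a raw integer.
off 0x04: read 92 f4 as big → 0x92f4
  op=0x92f4>>10=0x24 ⇒ sll (RR)
  rd@[9:6]=0xb ⇒ z
  rs@[5:2]=0xd ⇒ t

z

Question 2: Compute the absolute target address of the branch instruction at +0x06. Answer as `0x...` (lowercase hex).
@+06  big-endian(33 fc) = 0x33fc
  op=0x33fc>>10=0xc ⇒ beq (J)
  [9:0] imm=1020 (s10→-4) = $-4
  target = base 0x14de + off 0x06 + 2 + imm -4 = 0x14e2

0x14e2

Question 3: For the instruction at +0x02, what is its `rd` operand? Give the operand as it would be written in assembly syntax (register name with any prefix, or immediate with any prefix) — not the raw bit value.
b

off 0x02: read 48 40 as big → 0x4840
  top 6b → 0x12 → inv [R]
  rd: (w>>6)&0xf=0x1 → b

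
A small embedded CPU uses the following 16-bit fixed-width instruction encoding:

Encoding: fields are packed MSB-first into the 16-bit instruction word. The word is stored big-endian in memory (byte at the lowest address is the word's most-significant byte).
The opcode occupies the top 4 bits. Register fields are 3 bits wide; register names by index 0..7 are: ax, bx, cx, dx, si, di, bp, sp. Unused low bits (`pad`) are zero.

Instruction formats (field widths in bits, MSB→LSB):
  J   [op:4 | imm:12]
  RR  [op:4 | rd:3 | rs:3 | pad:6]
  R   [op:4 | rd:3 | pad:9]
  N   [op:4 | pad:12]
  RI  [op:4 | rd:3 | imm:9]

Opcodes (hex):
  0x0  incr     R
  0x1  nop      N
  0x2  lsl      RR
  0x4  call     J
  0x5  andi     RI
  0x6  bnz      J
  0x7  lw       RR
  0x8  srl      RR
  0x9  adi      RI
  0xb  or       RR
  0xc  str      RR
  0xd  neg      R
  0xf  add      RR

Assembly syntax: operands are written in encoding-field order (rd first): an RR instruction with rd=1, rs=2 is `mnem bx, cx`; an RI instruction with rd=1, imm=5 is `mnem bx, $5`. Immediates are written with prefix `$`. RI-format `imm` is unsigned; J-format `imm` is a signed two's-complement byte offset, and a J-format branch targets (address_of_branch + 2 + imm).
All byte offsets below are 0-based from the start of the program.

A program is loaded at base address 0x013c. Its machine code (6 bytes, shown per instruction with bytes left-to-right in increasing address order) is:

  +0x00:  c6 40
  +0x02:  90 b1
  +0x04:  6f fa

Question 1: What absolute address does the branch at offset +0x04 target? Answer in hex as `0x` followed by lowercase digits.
off 0x04: read 6f fa as big → 0x6ffa
  op=0x6ffa>>12=0x6 ⇒ bnz (J)
  [11:0] imm=4090 (s12→-6) = $-6
  target = base 0x013c + off 0x04 + 2 + imm -6 = 0x013c

0x013c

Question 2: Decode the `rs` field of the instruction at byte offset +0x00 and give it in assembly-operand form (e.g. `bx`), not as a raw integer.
[00] c6 40 → 0xc640
  op=0xc640>>12=0xc ⇒ str (RR)
  [11:9] rd=3 = dx
  [8:6] rs=1 = bx

bx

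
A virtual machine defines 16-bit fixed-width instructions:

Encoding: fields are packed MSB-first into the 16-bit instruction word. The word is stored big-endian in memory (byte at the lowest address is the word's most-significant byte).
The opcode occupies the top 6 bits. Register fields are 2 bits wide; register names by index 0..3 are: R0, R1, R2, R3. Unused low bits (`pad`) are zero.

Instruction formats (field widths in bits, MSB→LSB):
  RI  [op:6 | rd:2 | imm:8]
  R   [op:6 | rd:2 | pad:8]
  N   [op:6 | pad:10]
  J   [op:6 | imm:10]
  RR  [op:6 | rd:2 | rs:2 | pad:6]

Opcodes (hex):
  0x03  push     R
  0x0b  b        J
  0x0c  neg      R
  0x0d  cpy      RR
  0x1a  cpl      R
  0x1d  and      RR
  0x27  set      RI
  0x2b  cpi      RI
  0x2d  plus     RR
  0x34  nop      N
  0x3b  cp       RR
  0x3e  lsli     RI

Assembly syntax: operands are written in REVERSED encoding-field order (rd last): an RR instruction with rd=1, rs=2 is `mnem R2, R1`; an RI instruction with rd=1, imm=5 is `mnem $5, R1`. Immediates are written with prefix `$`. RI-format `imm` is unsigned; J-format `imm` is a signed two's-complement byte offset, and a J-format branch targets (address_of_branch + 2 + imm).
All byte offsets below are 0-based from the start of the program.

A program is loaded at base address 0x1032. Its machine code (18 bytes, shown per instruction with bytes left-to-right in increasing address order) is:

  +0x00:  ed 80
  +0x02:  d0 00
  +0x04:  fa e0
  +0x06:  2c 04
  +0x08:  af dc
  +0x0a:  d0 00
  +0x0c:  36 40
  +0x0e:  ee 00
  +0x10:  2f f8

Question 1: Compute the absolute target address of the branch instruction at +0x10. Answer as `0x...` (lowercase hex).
0x103c

+0x10: 2f f8 ⇒ word 0x2ff8 (big)
  opcode bits[15:10]=0xb: b/J
  imm: (w>>0)&0x3ff=0x3f8 (s10→-8) → $-8
  target = base 0x1032 + off 0x10 + 2 + imm -8 = 0x103c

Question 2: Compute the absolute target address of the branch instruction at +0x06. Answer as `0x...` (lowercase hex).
off 0x06: read 2c 04 as big → 0x2c04
  opcode bits[15:10]=0xb: b/J
  [9:0] imm=4 = $4
  target = base 0x1032 + off 0x06 + 2 + imm 4 = 0x103e

0x103e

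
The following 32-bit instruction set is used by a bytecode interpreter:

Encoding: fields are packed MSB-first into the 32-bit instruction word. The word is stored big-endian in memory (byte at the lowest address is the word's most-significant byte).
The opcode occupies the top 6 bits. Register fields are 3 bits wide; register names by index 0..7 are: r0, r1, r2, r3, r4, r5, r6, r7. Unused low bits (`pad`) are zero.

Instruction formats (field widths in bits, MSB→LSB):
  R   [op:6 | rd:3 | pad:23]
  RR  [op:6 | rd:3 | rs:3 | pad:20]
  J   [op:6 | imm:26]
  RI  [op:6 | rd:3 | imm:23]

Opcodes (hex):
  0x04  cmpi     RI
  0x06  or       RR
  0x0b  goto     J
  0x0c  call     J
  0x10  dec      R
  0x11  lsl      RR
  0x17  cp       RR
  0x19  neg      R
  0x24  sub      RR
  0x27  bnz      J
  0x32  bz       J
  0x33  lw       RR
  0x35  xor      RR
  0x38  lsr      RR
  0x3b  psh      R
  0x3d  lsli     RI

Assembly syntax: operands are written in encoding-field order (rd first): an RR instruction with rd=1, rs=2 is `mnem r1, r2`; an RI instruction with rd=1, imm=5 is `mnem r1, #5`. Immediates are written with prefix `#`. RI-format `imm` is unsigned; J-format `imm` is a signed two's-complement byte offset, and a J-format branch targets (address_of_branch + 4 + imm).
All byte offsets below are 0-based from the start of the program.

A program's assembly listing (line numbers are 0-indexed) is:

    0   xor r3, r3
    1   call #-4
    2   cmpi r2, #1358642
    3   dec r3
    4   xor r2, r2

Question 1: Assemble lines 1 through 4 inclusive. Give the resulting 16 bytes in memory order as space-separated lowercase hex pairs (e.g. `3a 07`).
33 ff ff fc 11 14 bb 32 41 80 00 00 d5 20 00 00

1. call fields op=0xc:6|imm=-4:26 → word 33fffffch → 33 ff ff fc
2. cmpi fields op=0x4:6|rd=2:3|imm=1358642:23 → word 1114bb32h → 11 14 bb 32
3. dec fields op=0x10:6|rd=3:3|pad=0:23 → word 41800000h → 41 80 00 00
4. xor fields op=0x35:6|rd=2:3|rs=2:3|pad=0:20 → word d5200000h → d5 20 00 00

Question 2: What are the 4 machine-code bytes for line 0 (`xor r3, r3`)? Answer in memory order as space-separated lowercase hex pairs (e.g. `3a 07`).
d5 b0 00 00

line 0 (xor): pack op=0x35:6|rd=3:3|rs=3:3|pad=0:20 = 0xd5b00000; big→ d5 b0 00 00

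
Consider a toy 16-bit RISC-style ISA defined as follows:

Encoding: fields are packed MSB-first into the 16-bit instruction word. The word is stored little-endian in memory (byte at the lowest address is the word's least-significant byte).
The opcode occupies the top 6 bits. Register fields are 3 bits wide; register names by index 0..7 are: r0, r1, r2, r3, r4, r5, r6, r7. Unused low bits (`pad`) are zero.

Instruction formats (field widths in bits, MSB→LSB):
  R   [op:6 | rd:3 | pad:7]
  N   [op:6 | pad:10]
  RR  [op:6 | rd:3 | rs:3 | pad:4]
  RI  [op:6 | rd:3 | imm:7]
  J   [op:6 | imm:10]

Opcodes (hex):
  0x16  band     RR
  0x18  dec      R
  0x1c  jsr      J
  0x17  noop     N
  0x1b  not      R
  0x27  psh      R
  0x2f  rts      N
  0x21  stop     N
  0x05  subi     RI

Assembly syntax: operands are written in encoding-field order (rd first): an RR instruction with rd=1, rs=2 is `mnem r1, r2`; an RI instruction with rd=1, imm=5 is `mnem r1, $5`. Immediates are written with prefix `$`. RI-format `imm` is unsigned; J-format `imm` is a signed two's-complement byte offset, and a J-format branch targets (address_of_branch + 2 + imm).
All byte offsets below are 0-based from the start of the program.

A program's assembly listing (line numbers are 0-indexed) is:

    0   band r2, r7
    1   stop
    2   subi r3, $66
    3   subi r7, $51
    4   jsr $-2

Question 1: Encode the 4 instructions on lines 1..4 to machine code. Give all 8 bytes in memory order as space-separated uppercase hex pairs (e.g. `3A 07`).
L1: stop op=0x21:6|pad=0:10 ⇒ 0x8400 ⇒ little 00 84
L2: subi op=0x5:6|rd=3:3|imm=66:7 ⇒ 0x15c2 ⇒ little c2 15
L3: subi op=0x5:6|rd=7:3|imm=51:7 ⇒ 0x17b3 ⇒ little b3 17
L4: jsr op=0x1c:6|imm=-2:10 ⇒ 0x73fe ⇒ little fe 73

00 84 C2 15 B3 17 FE 73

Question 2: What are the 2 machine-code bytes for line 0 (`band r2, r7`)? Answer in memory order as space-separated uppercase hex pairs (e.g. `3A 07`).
70 59

line 0 (band): pack op=0x16:6|rd=2:3|rs=7:3|pad=0:4 = 0x5970; little→ 70 59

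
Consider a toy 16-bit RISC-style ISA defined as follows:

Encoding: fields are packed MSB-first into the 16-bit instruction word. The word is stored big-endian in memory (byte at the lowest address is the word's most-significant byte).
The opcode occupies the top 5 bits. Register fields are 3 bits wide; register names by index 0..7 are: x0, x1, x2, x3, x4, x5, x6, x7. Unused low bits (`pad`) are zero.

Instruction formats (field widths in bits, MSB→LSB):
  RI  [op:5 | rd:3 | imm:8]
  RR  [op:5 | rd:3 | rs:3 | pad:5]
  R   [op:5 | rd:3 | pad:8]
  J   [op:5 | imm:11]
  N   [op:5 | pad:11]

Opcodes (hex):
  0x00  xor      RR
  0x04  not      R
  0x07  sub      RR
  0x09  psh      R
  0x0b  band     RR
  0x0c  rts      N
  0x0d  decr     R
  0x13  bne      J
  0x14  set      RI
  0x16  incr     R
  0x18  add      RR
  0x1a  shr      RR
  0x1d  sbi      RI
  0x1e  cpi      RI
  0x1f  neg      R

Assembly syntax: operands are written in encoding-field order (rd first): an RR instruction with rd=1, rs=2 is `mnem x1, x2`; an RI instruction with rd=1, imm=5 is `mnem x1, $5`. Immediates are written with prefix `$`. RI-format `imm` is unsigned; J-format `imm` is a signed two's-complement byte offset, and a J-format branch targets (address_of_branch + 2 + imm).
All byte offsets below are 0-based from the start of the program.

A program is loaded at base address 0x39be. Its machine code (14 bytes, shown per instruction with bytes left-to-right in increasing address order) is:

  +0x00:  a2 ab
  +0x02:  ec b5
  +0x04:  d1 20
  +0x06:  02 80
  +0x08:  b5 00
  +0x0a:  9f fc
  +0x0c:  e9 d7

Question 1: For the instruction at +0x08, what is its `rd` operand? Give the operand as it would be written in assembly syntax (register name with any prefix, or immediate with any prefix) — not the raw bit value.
x5

off 0x08: read b5 00 as big → 0xb500
  opcode bits[15:11]=0x16: incr/R
  rd: (w>>8)&0x7=0x5 → x5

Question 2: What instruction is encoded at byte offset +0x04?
shr x1, x1

@+04  big-endian(d1 20) = 0xd120
  top 5b → 0x1a → shr [RR]
  rd@[10:8]=0x1 ⇒ x1
  rs@[7:5]=0x1 ⇒ x1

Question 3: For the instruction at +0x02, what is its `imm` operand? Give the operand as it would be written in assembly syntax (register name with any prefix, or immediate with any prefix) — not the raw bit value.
$181

+0x02: ec b5 ⇒ word 0xecb5 (big)
  op=0xecb5>>11=0x1d ⇒ sbi (RI)
  rd@[10:8]=0x4 ⇒ x4
  imm@[7:0]=0xb5 ⇒ $181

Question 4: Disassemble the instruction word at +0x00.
[00] a2 ab → 0xa2ab
  op=0xa2ab>>11=0x14 ⇒ set (RI)
  rd: (w>>8)&0x7=0x2 → x2
  imm: (w>>0)&0xff=0xab → $171

set x2, $171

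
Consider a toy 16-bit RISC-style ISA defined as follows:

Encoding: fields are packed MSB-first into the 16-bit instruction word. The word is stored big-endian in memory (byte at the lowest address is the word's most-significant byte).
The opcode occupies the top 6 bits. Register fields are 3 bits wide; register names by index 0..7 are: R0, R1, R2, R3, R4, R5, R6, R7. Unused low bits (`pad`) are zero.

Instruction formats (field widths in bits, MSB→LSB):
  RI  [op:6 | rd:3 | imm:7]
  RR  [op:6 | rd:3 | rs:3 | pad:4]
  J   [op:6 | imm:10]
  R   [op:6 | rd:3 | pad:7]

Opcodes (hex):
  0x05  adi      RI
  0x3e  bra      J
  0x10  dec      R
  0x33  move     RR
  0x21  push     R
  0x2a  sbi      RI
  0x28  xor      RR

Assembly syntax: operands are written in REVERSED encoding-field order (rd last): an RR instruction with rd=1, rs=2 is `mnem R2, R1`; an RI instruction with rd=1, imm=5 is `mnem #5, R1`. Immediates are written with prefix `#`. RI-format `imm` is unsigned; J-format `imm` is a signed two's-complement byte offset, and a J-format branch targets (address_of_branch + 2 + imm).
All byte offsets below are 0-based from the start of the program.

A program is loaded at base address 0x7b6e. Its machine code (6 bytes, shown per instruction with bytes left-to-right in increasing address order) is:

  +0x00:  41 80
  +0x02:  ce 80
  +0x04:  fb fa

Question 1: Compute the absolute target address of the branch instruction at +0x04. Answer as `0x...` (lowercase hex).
0x7b6e

[04] fb fa → 0xfbfa
  opcode bits[15:10]=0x3e: bra/J
  imm@[9:0]=0x3fa (s10→-6) ⇒ #-6
  target = base 0x7b6e + off 0x04 + 2 + imm -6 = 0x7b6e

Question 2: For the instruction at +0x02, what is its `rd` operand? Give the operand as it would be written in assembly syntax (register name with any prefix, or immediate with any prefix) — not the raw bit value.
R5

off 0x02: read ce 80 as big → 0xce80
  top 6b → 0x33 → move [RR]
  [9:7] rd=5 = R5
  [6:4] rs=0 = R0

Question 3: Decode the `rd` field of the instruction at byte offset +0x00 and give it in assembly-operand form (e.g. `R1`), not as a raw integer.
[00] 41 80 → 0x4180
  top 6b → 0x10 → dec [R]
  rd: (w>>7)&0x7=0x3 → R3

R3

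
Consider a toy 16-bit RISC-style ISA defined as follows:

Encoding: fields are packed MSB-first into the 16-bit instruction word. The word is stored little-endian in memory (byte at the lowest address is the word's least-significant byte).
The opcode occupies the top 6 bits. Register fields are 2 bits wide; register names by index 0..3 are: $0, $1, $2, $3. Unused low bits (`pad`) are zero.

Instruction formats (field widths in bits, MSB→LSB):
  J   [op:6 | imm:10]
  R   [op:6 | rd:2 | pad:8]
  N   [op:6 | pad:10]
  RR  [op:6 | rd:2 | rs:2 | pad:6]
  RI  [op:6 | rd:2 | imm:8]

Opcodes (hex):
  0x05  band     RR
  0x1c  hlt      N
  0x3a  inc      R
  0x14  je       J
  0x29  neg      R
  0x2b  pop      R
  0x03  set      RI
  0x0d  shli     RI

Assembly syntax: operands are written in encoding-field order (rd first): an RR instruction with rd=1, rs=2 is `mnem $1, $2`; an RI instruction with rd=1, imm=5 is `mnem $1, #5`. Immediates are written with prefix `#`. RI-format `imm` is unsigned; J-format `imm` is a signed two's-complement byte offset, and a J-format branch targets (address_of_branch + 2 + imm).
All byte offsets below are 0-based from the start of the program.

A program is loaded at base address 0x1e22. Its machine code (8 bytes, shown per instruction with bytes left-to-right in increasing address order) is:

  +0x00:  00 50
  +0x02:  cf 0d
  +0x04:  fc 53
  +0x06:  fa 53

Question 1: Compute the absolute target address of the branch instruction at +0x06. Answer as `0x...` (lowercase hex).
0x1e24

[06] fa 53 → 0x53fa
  top 6b → 0x14 → je [J]
  imm: (w>>0)&0x3ff=0x3fa (s10→-6) → #-6
  target = base 0x1e22 + off 0x06 + 2 + imm -6 = 0x1e24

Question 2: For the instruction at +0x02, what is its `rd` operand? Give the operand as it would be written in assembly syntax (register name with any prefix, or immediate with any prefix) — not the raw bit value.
$1

off 0x02: read cf 0d as little → 0x0dcf
  top 6b → 0x3 → set [RI]
  rd: (w>>8)&0x3=0x1 → $1
  imm: (w>>0)&0xff=0xcf → #207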